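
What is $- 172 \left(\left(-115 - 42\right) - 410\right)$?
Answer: $97524$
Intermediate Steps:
$- 172 \left(\left(-115 - 42\right) - 410\right) = - 172 \left(-157 - 410\right) = \left(-172\right) \left(-567\right) = 97524$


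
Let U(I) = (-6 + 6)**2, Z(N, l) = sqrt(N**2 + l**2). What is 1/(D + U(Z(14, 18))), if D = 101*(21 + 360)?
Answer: 1/38481 ≈ 2.5987e-5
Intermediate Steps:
U(I) = 0 (U(I) = 0**2 = 0)
D = 38481 (D = 101*381 = 38481)
1/(D + U(Z(14, 18))) = 1/(38481 + 0) = 1/38481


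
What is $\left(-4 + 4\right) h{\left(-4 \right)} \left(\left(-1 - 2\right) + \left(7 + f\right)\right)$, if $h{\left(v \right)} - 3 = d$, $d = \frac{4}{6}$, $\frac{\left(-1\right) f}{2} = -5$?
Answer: $0$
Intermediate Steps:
$f = 10$ ($f = \left(-2\right) \left(-5\right) = 10$)
$d = \frac{2}{3}$ ($d = 4 \cdot \frac{1}{6} = \frac{2}{3} \approx 0.66667$)
$h{\left(v \right)} = \frac{11}{3}$ ($h{\left(v \right)} = 3 + \frac{2}{3} = \frac{11}{3}$)
$\left(-4 + 4\right) h{\left(-4 \right)} \left(\left(-1 - 2\right) + \left(7 + f\right)\right) = \left(-4 + 4\right) \frac{11}{3} \left(\left(-1 - 2\right) + \left(7 + 10\right)\right) = 0 \cdot \frac{11}{3} \left(-3 + 17\right) = 0 \cdot 14 = 0$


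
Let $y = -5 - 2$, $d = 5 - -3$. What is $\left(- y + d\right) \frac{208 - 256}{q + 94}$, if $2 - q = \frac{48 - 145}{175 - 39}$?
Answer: $- \frac{97920}{13153} \approx -7.4447$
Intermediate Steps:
$d = 8$ ($d = 5 + 3 = 8$)
$y = -7$ ($y = -5 - 2 = -7$)
$q = \frac{369}{136}$ ($q = 2 - \frac{48 - 145}{175 - 39} = 2 - - \frac{97}{136} = 2 + \frac{97}{136} = \frac{369}{136} \approx 2.7132$)
$\left(- y + d\right) \frac{208 - 256}{q + 94} = \left(\left(-1\right) \left(-7\right) + 8\right) \frac{208 - 256}{\frac{369}{136} + 94} = \left(7 + 8\right) \left(- \frac{48}{\frac{13153}{136}}\right) = 15 \left(\left(-48\right) \frac{136}{13153}\right) = 15 \left(- \frac{6528}{13153}\right) = - \frac{97920}{13153}$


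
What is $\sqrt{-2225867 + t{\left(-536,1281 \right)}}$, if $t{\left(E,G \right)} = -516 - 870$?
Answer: $i \sqrt{2227253} \approx 1492.4 i$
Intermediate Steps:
$t{\left(E,G \right)} = -1386$
$\sqrt{-2225867 + t{\left(-536,1281 \right)}} = \sqrt{-2225867 - 1386} = \sqrt{-2227253} = i \sqrt{2227253}$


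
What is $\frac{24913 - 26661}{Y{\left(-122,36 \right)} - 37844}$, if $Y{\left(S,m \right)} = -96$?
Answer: $\frac{437}{9485} \approx 0.046073$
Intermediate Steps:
$\frac{24913 - 26661}{Y{\left(-122,36 \right)} - 37844} = \frac{24913 - 26661}{-96 - 37844} = - \frac{1748}{-37940} = \left(-1748\right) \left(- \frac{1}{37940}\right) = \frac{437}{9485}$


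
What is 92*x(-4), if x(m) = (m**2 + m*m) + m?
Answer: 2576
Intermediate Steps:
x(m) = m + 2*m**2 (x(m) = (m**2 + m**2) + m = 2*m**2 + m = m + 2*m**2)
92*x(-4) = 92*(-4*(1 + 2*(-4))) = 92*(-4*(1 - 8)) = 92*(-4*(-7)) = 92*28 = 2576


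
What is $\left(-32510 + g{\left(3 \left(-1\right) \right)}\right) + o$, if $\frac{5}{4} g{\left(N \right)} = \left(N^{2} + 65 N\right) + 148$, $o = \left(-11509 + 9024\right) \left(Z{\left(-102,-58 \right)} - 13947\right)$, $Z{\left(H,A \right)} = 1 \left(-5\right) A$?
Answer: $\frac{169525523}{5} \approx 3.3905 \cdot 10^{7}$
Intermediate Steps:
$Z{\left(H,A \right)} = - 5 A$
$o = 33937645$ ($o = \left(-11509 + 9024\right) \left(\left(-5\right) \left(-58\right) - 13947\right) = - 2485 \left(290 - 13947\right) = \left(-2485\right) \left(-13657\right) = 33937645$)
$g{\left(N \right)} = \frac{592}{5} + 52 N + \frac{4 N^{2}}{5}$ ($g{\left(N \right)} = \frac{4 \left(\left(N^{2} + 65 N\right) + 148\right)}{5} = \frac{4 \left(148 + N^{2} + 65 N\right)}{5} = \frac{592}{5} + 52 N + \frac{4 N^{2}}{5}$)
$\left(-32510 + g{\left(3 \left(-1\right) \right)}\right) + o = \left(-32510 + \left(\frac{592}{5} + 52 \cdot 3 \left(-1\right) + \frac{4 \left(3 \left(-1\right)\right)^{2}}{5}\right)\right) + 33937645 = \left(-32510 + \left(\frac{592}{5} + 52 \left(-3\right) + \frac{4 \left(-3\right)^{2}}{5}\right)\right) + 33937645 = \left(-32510 + \left(\frac{592}{5} - 156 + \frac{4}{5} \cdot 9\right)\right) + 33937645 = \left(-32510 + \left(\frac{592}{5} - 156 + \frac{36}{5}\right)\right) + 33937645 = \left(-32510 - \frac{152}{5}\right) + 33937645 = - \frac{162702}{5} + 33937645 = \frac{169525523}{5}$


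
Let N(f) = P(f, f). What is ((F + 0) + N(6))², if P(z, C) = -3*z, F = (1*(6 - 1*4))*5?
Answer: 64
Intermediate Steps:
F = 10 (F = (1*(6 - 4))*5 = (1*2)*5 = 2*5 = 10)
N(f) = -3*f
((F + 0) + N(6))² = ((10 + 0) - 3*6)² = (10 - 18)² = (-8)² = 64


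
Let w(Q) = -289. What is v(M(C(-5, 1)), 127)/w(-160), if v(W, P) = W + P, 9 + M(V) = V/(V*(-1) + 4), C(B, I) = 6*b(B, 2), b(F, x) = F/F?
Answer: -115/289 ≈ -0.39792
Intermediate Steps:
b(F, x) = 1
C(B, I) = 6 (C(B, I) = 6*1 = 6)
M(V) = -9 + V/(4 - V) (M(V) = -9 + V/(V*(-1) + 4) = -9 + V/(-V + 4) = -9 + V/(4 - V))
v(W, P) = P + W
v(M(C(-5, 1)), 127)/w(-160) = (127 + 2*(18 - 5*6)/(-4 + 6))/(-289) = (127 + 2*(18 - 30)/2)*(-1/289) = (127 + 2*(½)*(-12))*(-1/289) = (127 - 12)*(-1/289) = 115*(-1/289) = -115/289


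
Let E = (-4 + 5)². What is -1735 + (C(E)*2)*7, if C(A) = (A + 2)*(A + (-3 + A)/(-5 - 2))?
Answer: -1681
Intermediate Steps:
E = 1 (E = 1² = 1)
C(A) = (2 + A)*(3/7 + 6*A/7) (C(A) = (2 + A)*(A + (-3 + A)/(-7)) = (2 + A)*(A + (-3 + A)*(-⅐)) = (2 + A)*(A + (3/7 - A/7)) = (2 + A)*(3/7 + 6*A/7))
-1735 + (C(E)*2)*7 = -1735 + ((6/7 + (6/7)*1² + (15/7)*1)*2)*7 = -1735 + ((6/7 + (6/7)*1 + 15/7)*2)*7 = -1735 + ((6/7 + 6/7 + 15/7)*2)*7 = -1735 + ((27/7)*2)*7 = -1735 + (54/7)*7 = -1735 + 54 = -1681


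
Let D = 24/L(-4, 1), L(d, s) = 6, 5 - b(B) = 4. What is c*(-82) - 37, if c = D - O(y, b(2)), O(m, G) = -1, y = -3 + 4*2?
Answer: -447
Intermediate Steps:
b(B) = 1 (b(B) = 5 - 1*4 = 5 - 4 = 1)
y = 5 (y = -3 + 8 = 5)
D = 4 (D = 24/6 = 24*(⅙) = 4)
c = 5 (c = 4 - 1*(-1) = 4 + 1 = 5)
c*(-82) - 37 = 5*(-82) - 37 = -410 - 37 = -447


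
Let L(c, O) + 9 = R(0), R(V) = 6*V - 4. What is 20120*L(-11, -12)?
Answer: -261560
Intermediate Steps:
R(V) = -4 + 6*V
L(c, O) = -13 (L(c, O) = -9 + (-4 + 6*0) = -9 + (-4 + 0) = -9 - 4 = -13)
20120*L(-11, -12) = 20120*(-13) = -261560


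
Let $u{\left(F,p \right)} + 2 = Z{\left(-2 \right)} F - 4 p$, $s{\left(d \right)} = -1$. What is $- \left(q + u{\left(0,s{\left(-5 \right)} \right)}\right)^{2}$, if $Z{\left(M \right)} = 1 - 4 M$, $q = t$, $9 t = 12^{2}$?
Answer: $-324$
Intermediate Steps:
$t = 16$ ($t = \frac{12^{2}}{9} = \frac{1}{9} \cdot 144 = 16$)
$q = 16$
$u{\left(F,p \right)} = -2 - 4 p + 9 F$ ($u{\left(F,p \right)} = -2 + \left(\left(1 - -8\right) F - 4 p\right) = -2 + \left(\left(1 + 8\right) F - 4 p\right) = -2 + \left(9 F - 4 p\right) = -2 + \left(- 4 p + 9 F\right) = -2 - 4 p + 9 F$)
$- \left(q + u{\left(0,s{\left(-5 \right)} \right)}\right)^{2} = - \left(16 - -2\right)^{2} = - \left(16 + \left(-2 + 4 + 0\right)\right)^{2} = - \left(16 + 2\right)^{2} = - 18^{2} = \left(-1\right) 324 = -324$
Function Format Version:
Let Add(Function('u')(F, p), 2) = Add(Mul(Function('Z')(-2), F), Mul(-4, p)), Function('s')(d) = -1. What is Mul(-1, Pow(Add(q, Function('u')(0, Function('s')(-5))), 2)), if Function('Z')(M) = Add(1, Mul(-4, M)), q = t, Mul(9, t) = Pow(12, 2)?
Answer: -324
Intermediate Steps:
t = 16 (t = Mul(Rational(1, 9), Pow(12, 2)) = Mul(Rational(1, 9), 144) = 16)
q = 16
Function('u')(F, p) = Add(-2, Mul(-4, p), Mul(9, F)) (Function('u')(F, p) = Add(-2, Add(Mul(Add(1, Mul(-4, -2)), F), Mul(-4, p))) = Add(-2, Add(Mul(Add(1, 8), F), Mul(-4, p))) = Add(-2, Add(Mul(9, F), Mul(-4, p))) = Add(-2, Add(Mul(-4, p), Mul(9, F))) = Add(-2, Mul(-4, p), Mul(9, F)))
Mul(-1, Pow(Add(q, Function('u')(0, Function('s')(-5))), 2)) = Mul(-1, Pow(Add(16, Add(-2, Mul(-4, -1), Mul(9, 0))), 2)) = Mul(-1, Pow(Add(16, Add(-2, 4, 0)), 2)) = Mul(-1, Pow(Add(16, 2), 2)) = Mul(-1, Pow(18, 2)) = Mul(-1, 324) = -324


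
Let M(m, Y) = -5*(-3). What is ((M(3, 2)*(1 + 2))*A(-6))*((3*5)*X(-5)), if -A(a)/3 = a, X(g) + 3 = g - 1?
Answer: -109350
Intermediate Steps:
M(m, Y) = 15
X(g) = -4 + g (X(g) = -3 + (g - 1) = -3 + (-1 + g) = -4 + g)
A(a) = -3*a
((M(3, 2)*(1 + 2))*A(-6))*((3*5)*X(-5)) = ((15*(1 + 2))*(-3*(-6)))*((3*5)*(-4 - 5)) = ((15*3)*18)*(15*(-9)) = (45*18)*(-135) = 810*(-135) = -109350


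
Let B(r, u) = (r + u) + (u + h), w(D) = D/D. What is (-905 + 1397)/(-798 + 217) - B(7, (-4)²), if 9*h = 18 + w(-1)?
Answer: -219398/5229 ≈ -41.958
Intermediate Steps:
w(D) = 1
h = 19/9 (h = (18 + 1)/9 = (⅑)*19 = 19/9 ≈ 2.1111)
B(r, u) = 19/9 + r + 2*u (B(r, u) = (r + u) + (u + 19/9) = (r + u) + (19/9 + u) = 19/9 + r + 2*u)
(-905 + 1397)/(-798 + 217) - B(7, (-4)²) = (-905 + 1397)/(-798 + 217) - (19/9 + 7 + 2*(-4)²) = 492/(-581) - (19/9 + 7 + 2*16) = 492*(-1/581) - (19/9 + 7 + 32) = -492/581 - 1*370/9 = -492/581 - 370/9 = -219398/5229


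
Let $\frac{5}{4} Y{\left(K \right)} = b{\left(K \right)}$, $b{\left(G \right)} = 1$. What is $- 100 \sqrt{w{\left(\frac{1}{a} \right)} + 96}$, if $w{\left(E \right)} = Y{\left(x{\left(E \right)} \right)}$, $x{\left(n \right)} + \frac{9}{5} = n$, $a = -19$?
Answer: $- 440 \sqrt{5} \approx -983.87$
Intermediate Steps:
$x{\left(n \right)} = - \frac{9}{5} + n$
$Y{\left(K \right)} = \frac{4}{5}$ ($Y{\left(K \right)} = \frac{4}{5} \cdot 1 = \frac{4}{5}$)
$w{\left(E \right)} = \frac{4}{5}$
$- 100 \sqrt{w{\left(\frac{1}{a} \right)} + 96} = - 100 \sqrt{\frac{4}{5} + 96} = - 100 \sqrt{\frac{484}{5}} = - 100 \frac{22 \sqrt{5}}{5} = - 440 \sqrt{5}$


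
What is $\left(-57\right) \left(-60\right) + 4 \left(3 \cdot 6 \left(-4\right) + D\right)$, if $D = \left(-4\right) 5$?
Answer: $3052$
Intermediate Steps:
$D = -20$
$\left(-57\right) \left(-60\right) + 4 \left(3 \cdot 6 \left(-4\right) + D\right) = \left(-57\right) \left(-60\right) + 4 \left(3 \cdot 6 \left(-4\right) - 20\right) = 3420 + 4 \left(18 \left(-4\right) - 20\right) = 3420 + 4 \left(-72 - 20\right) = 3420 + 4 \left(-92\right) = 3420 - 368 = 3052$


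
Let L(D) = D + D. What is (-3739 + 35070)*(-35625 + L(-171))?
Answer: -1126882077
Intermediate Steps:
L(D) = 2*D
(-3739 + 35070)*(-35625 + L(-171)) = (-3739 + 35070)*(-35625 + 2*(-171)) = 31331*(-35625 - 342) = 31331*(-35967) = -1126882077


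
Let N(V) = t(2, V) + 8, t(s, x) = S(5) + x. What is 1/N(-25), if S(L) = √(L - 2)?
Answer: -17/286 - √3/286 ≈ -0.065497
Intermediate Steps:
S(L) = √(-2 + L)
t(s, x) = x + √3 (t(s, x) = √(-2 + 5) + x = √3 + x = x + √3)
N(V) = 8 + V + √3 (N(V) = (V + √3) + 8 = 8 + V + √3)
1/N(-25) = 1/(8 - 25 + √3) = 1/(-17 + √3)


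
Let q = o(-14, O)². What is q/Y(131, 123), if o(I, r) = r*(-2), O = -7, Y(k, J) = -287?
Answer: -28/41 ≈ -0.68293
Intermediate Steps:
o(I, r) = -2*r
q = 196 (q = (-2*(-7))² = 14² = 196)
q/Y(131, 123) = 196/(-287) = 196*(-1/287) = -28/41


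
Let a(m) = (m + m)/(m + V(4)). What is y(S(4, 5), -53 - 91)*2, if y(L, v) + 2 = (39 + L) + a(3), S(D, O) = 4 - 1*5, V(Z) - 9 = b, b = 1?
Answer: 948/13 ≈ 72.923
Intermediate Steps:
V(Z) = 10 (V(Z) = 9 + 1 = 10)
a(m) = 2*m/(10 + m) (a(m) = (m + m)/(m + 10) = (2*m)/(10 + m) = 2*m/(10 + m))
S(D, O) = -1 (S(D, O) = 4 - 5 = -1)
y(L, v) = 487/13 + L (y(L, v) = -2 + ((39 + L) + 2*3/(10 + 3)) = -2 + ((39 + L) + 2*3/13) = -2 + ((39 + L) + 2*3*(1/13)) = -2 + ((39 + L) + 6/13) = -2 + (513/13 + L) = 487/13 + L)
y(S(4, 5), -53 - 91)*2 = (487/13 - 1)*2 = (474/13)*2 = 948/13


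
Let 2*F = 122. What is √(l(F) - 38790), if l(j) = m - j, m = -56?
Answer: 3*I*√4323 ≈ 197.25*I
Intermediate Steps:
F = 61 (F = (½)*122 = 61)
l(j) = -56 - j
√(l(F) - 38790) = √((-56 - 1*61) - 38790) = √((-56 - 61) - 38790) = √(-117 - 38790) = √(-38907) = 3*I*√4323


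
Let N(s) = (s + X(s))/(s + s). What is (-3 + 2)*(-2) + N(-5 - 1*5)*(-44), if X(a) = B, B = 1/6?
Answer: -589/30 ≈ -19.633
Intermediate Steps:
B = ⅙ ≈ 0.16667
X(a) = ⅙
N(s) = (⅙ + s)/(2*s) (N(s) = (s + ⅙)/(s + s) = (⅙ + s)/((2*s)) = (⅙ + s)*(1/(2*s)) = (⅙ + s)/(2*s))
(-3 + 2)*(-2) + N(-5 - 1*5)*(-44) = (-3 + 2)*(-2) + ((1 + 6*(-5 - 1*5))/(12*(-5 - 1*5)))*(-44) = -1*(-2) + ((1 + 6*(-5 - 5))/(12*(-5 - 5)))*(-44) = 2 + ((1/12)*(1 + 6*(-10))/(-10))*(-44) = 2 + ((1/12)*(-⅒)*(1 - 60))*(-44) = 2 + ((1/12)*(-⅒)*(-59))*(-44) = 2 + (59/120)*(-44) = 2 - 649/30 = -589/30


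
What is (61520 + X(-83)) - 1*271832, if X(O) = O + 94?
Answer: -210301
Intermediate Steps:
X(O) = 94 + O
(61520 + X(-83)) - 1*271832 = (61520 + (94 - 83)) - 1*271832 = (61520 + 11) - 271832 = 61531 - 271832 = -210301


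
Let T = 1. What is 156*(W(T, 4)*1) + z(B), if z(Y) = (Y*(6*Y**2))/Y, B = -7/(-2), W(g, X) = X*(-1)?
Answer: -1101/2 ≈ -550.50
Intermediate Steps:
W(g, X) = -X
B = 7/2 (B = -7*(-1/2) = 7/2 ≈ 3.5000)
z(Y) = 6*Y**2 (z(Y) = (6*Y**3)/Y = 6*Y**2)
156*(W(T, 4)*1) + z(B) = 156*(-1*4*1) + 6*(7/2)**2 = 156*(-4*1) + 6*(49/4) = 156*(-4) + 147/2 = -624 + 147/2 = -1101/2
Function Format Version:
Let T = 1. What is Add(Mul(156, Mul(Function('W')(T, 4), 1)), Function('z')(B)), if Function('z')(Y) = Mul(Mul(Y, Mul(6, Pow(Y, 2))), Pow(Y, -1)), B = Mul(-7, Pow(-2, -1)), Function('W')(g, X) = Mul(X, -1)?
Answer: Rational(-1101, 2) ≈ -550.50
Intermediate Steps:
Function('W')(g, X) = Mul(-1, X)
B = Rational(7, 2) (B = Mul(-7, Rational(-1, 2)) = Rational(7, 2) ≈ 3.5000)
Function('z')(Y) = Mul(6, Pow(Y, 2)) (Function('z')(Y) = Mul(Mul(6, Pow(Y, 3)), Pow(Y, -1)) = Mul(6, Pow(Y, 2)))
Add(Mul(156, Mul(Function('W')(T, 4), 1)), Function('z')(B)) = Add(Mul(156, Mul(Mul(-1, 4), 1)), Mul(6, Pow(Rational(7, 2), 2))) = Add(Mul(156, Mul(-4, 1)), Mul(6, Rational(49, 4))) = Add(Mul(156, -4), Rational(147, 2)) = Add(-624, Rational(147, 2)) = Rational(-1101, 2)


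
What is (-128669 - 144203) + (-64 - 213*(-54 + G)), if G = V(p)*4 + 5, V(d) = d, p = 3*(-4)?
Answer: -252275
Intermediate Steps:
p = -12
G = -43 (G = -12*4 + 5 = -48 + 5 = -43)
(-128669 - 144203) + (-64 - 213*(-54 + G)) = (-128669 - 144203) + (-64 - 213*(-54 - 43)) = -272872 + (-64 - 213*(-97)) = -272872 + (-64 + 20661) = -272872 + 20597 = -252275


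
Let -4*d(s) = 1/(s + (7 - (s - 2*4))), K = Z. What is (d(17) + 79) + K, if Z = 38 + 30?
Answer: 8819/60 ≈ 146.98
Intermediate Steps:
Z = 68
K = 68
d(s) = -1/60 (d(s) = -1/(4*(s + (7 - (s - 2*4)))) = -1/(4*(s + (7 - (s - 8)))) = -1/(4*(s + (7 - (-8 + s)))) = -1/(4*(s + (7 + (8 - s)))) = -1/(4*(s + (15 - s))) = -¼/15 = -¼*1/15 = -1/60)
(d(17) + 79) + K = (-1/60 + 79) + 68 = 4739/60 + 68 = 8819/60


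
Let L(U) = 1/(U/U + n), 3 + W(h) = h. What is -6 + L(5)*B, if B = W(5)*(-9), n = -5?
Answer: -3/2 ≈ -1.5000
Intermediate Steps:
W(h) = -3 + h
B = -18 (B = (-3 + 5)*(-9) = 2*(-9) = -18)
L(U) = -¼ (L(U) = 1/(U/U - 5) = 1/(1 - 5) = 1/(-4) = -¼)
-6 + L(5)*B = -6 - ¼*(-18) = -6 + 9/2 = -3/2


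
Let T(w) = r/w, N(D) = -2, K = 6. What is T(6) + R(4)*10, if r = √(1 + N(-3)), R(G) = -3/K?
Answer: -5 + I/6 ≈ -5.0 + 0.16667*I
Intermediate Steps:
R(G) = -½ (R(G) = -3/6 = -3*⅙ = -½)
r = I (r = √(1 - 2) = √(-1) = I ≈ 1.0*I)
T(w) = I/w
T(6) + R(4)*10 = I/6 - ½*10 = I*(⅙) - 5 = I/6 - 5 = -5 + I/6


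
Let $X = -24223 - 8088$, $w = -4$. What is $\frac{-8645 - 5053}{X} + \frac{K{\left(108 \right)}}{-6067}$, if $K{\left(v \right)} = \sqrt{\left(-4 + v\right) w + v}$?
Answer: $\frac{13698}{32311} - \frac{2 i \sqrt{77}}{6067} \approx 0.42394 - 0.0028927 i$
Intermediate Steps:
$X = -32311$ ($X = -24223 - 8088 = -32311$)
$K{\left(v \right)} = \sqrt{16 - 3 v}$ ($K{\left(v \right)} = \sqrt{\left(-4 + v\right) \left(-4\right) + v} = \sqrt{\left(16 - 4 v\right) + v} = \sqrt{16 - 3 v}$)
$\frac{-8645 - 5053}{X} + \frac{K{\left(108 \right)}}{-6067} = \frac{-8645 - 5053}{-32311} + \frac{\sqrt{16 - 324}}{-6067} = \left(-8645 - 5053\right) \left(- \frac{1}{32311}\right) + \sqrt{16 - 324} \left(- \frac{1}{6067}\right) = \left(-13698\right) \left(- \frac{1}{32311}\right) + \sqrt{-308} \left(- \frac{1}{6067}\right) = \frac{13698}{32311} + 2 i \sqrt{77} \left(- \frac{1}{6067}\right) = \frac{13698}{32311} - \frac{2 i \sqrt{77}}{6067}$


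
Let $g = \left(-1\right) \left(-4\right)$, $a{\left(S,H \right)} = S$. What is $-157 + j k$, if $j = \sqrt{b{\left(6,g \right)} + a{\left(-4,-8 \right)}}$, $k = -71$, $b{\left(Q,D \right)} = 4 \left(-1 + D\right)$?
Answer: $-157 - 142 \sqrt{2} \approx -357.82$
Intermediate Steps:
$g = 4$
$b{\left(Q,D \right)} = -4 + 4 D$
$j = 2 \sqrt{2}$ ($j = \sqrt{\left(-4 + 4 \cdot 4\right) - 4} = \sqrt{\left(-4 + 16\right) - 4} = \sqrt{12 - 4} = \sqrt{8} = 2 \sqrt{2} \approx 2.8284$)
$-157 + j k = -157 + 2 \sqrt{2} \left(-71\right) = -157 - 142 \sqrt{2}$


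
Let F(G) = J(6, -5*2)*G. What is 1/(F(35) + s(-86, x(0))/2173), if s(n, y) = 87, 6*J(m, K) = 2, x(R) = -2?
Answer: 6519/76316 ≈ 0.085421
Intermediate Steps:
J(m, K) = ⅓ (J(m, K) = (⅙)*2 = ⅓)
F(G) = G/3
1/(F(35) + s(-86, x(0))/2173) = 1/((⅓)*35 + 87/2173) = 1/(35/3 + 87*(1/2173)) = 1/(35/3 + 87/2173) = 1/(76316/6519) = 6519/76316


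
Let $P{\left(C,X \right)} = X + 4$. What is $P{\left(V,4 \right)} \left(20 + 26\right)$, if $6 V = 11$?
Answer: $368$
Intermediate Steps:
$V = \frac{11}{6}$ ($V = \frac{1}{6} \cdot 11 = \frac{11}{6} \approx 1.8333$)
$P{\left(C,X \right)} = 4 + X$
$P{\left(V,4 \right)} \left(20 + 26\right) = \left(4 + 4\right) \left(20 + 26\right) = 8 \cdot 46 = 368$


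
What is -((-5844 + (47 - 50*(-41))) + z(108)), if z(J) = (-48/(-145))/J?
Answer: 4889831/1305 ≈ 3747.0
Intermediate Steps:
z(J) = 48/(145*J) (z(J) = (-48*(-1/145))/J = 48/(145*J))
-((-5844 + (47 - 50*(-41))) + z(108)) = -((-5844 + (47 - 50*(-41))) + (48/145)/108) = -((-5844 + (47 + 2050)) + (48/145)*(1/108)) = -((-5844 + 2097) + 4/1305) = -(-3747 + 4/1305) = -1*(-4889831/1305) = 4889831/1305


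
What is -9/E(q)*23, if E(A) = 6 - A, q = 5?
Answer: -207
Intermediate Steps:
-9/E(q)*23 = -9/(6 - 1*5)*23 = -9/(6 - 5)*23 = -9/1*23 = -9*1*23 = -9*23 = -207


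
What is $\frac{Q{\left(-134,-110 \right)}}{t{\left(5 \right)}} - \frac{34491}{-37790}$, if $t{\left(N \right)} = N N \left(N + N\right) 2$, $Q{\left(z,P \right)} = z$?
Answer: $\frac{304541}{472375} \approx 0.6447$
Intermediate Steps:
$t{\left(N \right)} = 4 N^{3}$ ($t{\left(N \right)} = N N 2 N 2 = N 2 N^{2} \cdot 2 = 2 N^{3} \cdot 2 = 4 N^{3}$)
$\frac{Q{\left(-134,-110 \right)}}{t{\left(5 \right)}} - \frac{34491}{-37790} = - \frac{134}{4 \cdot 5^{3}} - \frac{34491}{-37790} = - \frac{134}{4 \cdot 125} - - \frac{34491}{37790} = - \frac{134}{500} + \frac{34491}{37790} = \left(-134\right) \frac{1}{500} + \frac{34491}{37790} = - \frac{67}{250} + \frac{34491}{37790} = \frac{304541}{472375}$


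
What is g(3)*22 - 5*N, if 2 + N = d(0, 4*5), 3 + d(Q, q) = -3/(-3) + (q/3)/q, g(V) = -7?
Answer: -407/3 ≈ -135.67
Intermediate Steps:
d(Q, q) = -5/3 (d(Q, q) = -3 + (-3/(-3) + (q/3)/q) = -3 + (-3*(-1/3) + (q*(1/3))/q) = -3 + (1 + (q/3)/q) = -3 + (1 + 1/3) = -3 + 4/3 = -5/3)
N = -11/3 (N = -2 - 5/3 = -11/3 ≈ -3.6667)
g(3)*22 - 5*N = -7*22 - 5*(-11/3) = -154 + 55/3 = -407/3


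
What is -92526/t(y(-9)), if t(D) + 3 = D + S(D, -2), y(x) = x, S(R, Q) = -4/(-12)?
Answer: 39654/5 ≈ 7930.8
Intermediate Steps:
S(R, Q) = ⅓ (S(R, Q) = -4*(-1/12) = ⅓)
t(D) = -8/3 + D (t(D) = -3 + (D + ⅓) = -3 + (⅓ + D) = -8/3 + D)
-92526/t(y(-9)) = -92526/(-8/3 - 9) = -92526/(-35/3) = -92526*(-3/35) = 39654/5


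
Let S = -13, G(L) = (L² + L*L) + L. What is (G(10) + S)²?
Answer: 38809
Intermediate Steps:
G(L) = L + 2*L² (G(L) = (L² + L²) + L = 2*L² + L = L + 2*L²)
(G(10) + S)² = (10*(1 + 2*10) - 13)² = (10*(1 + 20) - 13)² = (10*21 - 13)² = (210 - 13)² = 197² = 38809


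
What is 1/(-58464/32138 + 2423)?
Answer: 16069/38905955 ≈ 0.00041302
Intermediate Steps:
1/(-58464/32138 + 2423) = 1/(-58464*1/32138 + 2423) = 1/(-29232/16069 + 2423) = 1/(38905955/16069) = 16069/38905955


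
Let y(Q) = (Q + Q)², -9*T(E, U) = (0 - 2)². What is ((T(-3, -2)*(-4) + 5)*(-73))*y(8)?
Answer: -1139968/9 ≈ -1.2666e+5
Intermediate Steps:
T(E, U) = -4/9 (T(E, U) = -(0 - 2)²/9 = -⅑*(-2)² = -⅑*4 = -4/9)
y(Q) = 4*Q² (y(Q) = (2*Q)² = 4*Q²)
((T(-3, -2)*(-4) + 5)*(-73))*y(8) = ((-4/9*(-4) + 5)*(-73))*(4*8²) = ((16/9 + 5)*(-73))*(4*64) = ((61/9)*(-73))*256 = -4453/9*256 = -1139968/9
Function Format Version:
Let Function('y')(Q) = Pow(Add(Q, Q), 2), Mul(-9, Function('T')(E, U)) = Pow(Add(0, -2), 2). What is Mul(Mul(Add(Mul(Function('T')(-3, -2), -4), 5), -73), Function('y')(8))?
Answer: Rational(-1139968, 9) ≈ -1.2666e+5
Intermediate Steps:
Function('T')(E, U) = Rational(-4, 9) (Function('T')(E, U) = Mul(Rational(-1, 9), Pow(Add(0, -2), 2)) = Mul(Rational(-1, 9), Pow(-2, 2)) = Mul(Rational(-1, 9), 4) = Rational(-4, 9))
Function('y')(Q) = Mul(4, Pow(Q, 2)) (Function('y')(Q) = Pow(Mul(2, Q), 2) = Mul(4, Pow(Q, 2)))
Mul(Mul(Add(Mul(Function('T')(-3, -2), -4), 5), -73), Function('y')(8)) = Mul(Mul(Add(Mul(Rational(-4, 9), -4), 5), -73), Mul(4, Pow(8, 2))) = Mul(Mul(Add(Rational(16, 9), 5), -73), Mul(4, 64)) = Mul(Mul(Rational(61, 9), -73), 256) = Mul(Rational(-4453, 9), 256) = Rational(-1139968, 9)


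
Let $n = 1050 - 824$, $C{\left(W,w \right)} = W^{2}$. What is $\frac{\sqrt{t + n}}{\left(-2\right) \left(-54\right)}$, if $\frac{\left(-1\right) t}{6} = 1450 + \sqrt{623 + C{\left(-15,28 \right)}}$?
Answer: $\frac{\sqrt{-8474 - 24 \sqrt{53}}}{108} \approx 0.8611 i$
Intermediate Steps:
$n = 226$
$t = -8700 - 24 \sqrt{53}$ ($t = - 6 \left(1450 + \sqrt{623 + \left(-15\right)^{2}}\right) = - 6 \left(1450 + \sqrt{623 + 225}\right) = - 6 \left(1450 + \sqrt{848}\right) = - 6 \left(1450 + 4 \sqrt{53}\right) = -8700 - 24 \sqrt{53} \approx -8874.7$)
$\frac{\sqrt{t + n}}{\left(-2\right) \left(-54\right)} = \frac{\sqrt{\left(-8700 - 24 \sqrt{53}\right) + 226}}{\left(-2\right) \left(-54\right)} = \frac{\sqrt{-8474 - 24 \sqrt{53}}}{108}$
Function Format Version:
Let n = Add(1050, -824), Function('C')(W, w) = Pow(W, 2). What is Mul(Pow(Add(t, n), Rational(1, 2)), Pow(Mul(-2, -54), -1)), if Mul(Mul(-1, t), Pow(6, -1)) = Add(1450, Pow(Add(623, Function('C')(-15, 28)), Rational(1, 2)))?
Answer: Mul(Rational(1, 108), Pow(Add(-8474, Mul(-24, Pow(53, Rational(1, 2)))), Rational(1, 2))) ≈ Mul(0.86110, I)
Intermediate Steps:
n = 226
t = Add(-8700, Mul(-24, Pow(53, Rational(1, 2)))) (t = Mul(-6, Add(1450, Pow(Add(623, Pow(-15, 2)), Rational(1, 2)))) = Mul(-6, Add(1450, Pow(Add(623, 225), Rational(1, 2)))) = Mul(-6, Add(1450, Pow(848, Rational(1, 2)))) = Mul(-6, Add(1450, Mul(4, Pow(53, Rational(1, 2))))) = Add(-8700, Mul(-24, Pow(53, Rational(1, 2)))) ≈ -8874.7)
Mul(Pow(Add(t, n), Rational(1, 2)), Pow(Mul(-2, -54), -1)) = Mul(Pow(Add(Add(-8700, Mul(-24, Pow(53, Rational(1, 2)))), 226), Rational(1, 2)), Pow(Mul(-2, -54), -1)) = Mul(Pow(Add(-8474, Mul(-24, Pow(53, Rational(1, 2)))), Rational(1, 2)), Pow(108, -1)) = Mul(Pow(Add(-8474, Mul(-24, Pow(53, Rational(1, 2)))), Rational(1, 2)), Rational(1, 108)) = Mul(Rational(1, 108), Pow(Add(-8474, Mul(-24, Pow(53, Rational(1, 2)))), Rational(1, 2)))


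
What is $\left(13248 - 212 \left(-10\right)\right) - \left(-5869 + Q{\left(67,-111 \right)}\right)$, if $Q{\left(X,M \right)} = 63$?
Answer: $21174$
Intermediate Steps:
$\left(13248 - 212 \left(-10\right)\right) - \left(-5869 + Q{\left(67,-111 \right)}\right) = \left(13248 - 212 \left(-10\right)\right) - \left(-5869 + 63\right) = \left(13248 - -2120\right) - -5806 = \left(13248 + 2120\right) + 5806 = 15368 + 5806 = 21174$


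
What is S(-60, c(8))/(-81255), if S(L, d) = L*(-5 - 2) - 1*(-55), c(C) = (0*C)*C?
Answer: -95/16251 ≈ -0.0058458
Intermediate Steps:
c(C) = 0 (c(C) = 0*C = 0)
S(L, d) = 55 - 7*L (S(L, d) = L*(-7) + 55 = -7*L + 55 = 55 - 7*L)
S(-60, c(8))/(-81255) = (55 - 7*(-60))/(-81255) = (55 + 420)*(-1/81255) = 475*(-1/81255) = -95/16251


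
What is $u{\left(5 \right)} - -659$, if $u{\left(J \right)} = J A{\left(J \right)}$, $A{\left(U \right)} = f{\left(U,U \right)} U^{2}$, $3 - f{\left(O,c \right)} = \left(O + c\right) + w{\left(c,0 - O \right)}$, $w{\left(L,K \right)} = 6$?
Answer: $-966$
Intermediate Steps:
$f{\left(O,c \right)} = -3 - O - c$ ($f{\left(O,c \right)} = 3 - \left(\left(O + c\right) + 6\right) = 3 - \left(6 + O + c\right) = -3 - O - c$)
$A{\left(U \right)} = U^{2} \left(-3 - 2 U\right)$ ($A{\left(U \right)} = \left(-3 - U - U\right) U^{2} = \left(-3 - 2 U\right) U^{2} = U^{2} \left(-3 - 2 U\right)$)
$u{\left(J \right)} = J^{3} \left(-3 - 2 J\right)$ ($u{\left(J \right)} = J J^{2} \left(-3 - 2 J\right) = J^{3} \left(-3 - 2 J\right)$)
$u{\left(5 \right)} - -659 = 5^{3} \left(-3 - 10\right) - -659 = 125 \left(-3 - 10\right) + 659 = 125 \left(-13\right) + 659 = -1625 + 659 = -966$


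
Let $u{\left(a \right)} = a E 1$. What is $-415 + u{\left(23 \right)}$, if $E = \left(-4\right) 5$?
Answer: $-875$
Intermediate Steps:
$E = -20$
$u{\left(a \right)} = - 20 a$ ($u{\left(a \right)} = a \left(-20\right) 1 = - 20 a 1 = - 20 a$)
$-415 + u{\left(23 \right)} = -415 - 460 = -875$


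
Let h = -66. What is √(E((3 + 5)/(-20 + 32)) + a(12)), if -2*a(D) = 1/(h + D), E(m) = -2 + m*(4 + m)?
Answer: 11*√3/18 ≈ 1.0585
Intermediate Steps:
a(D) = -1/(2*(-66 + D))
√(E((3 + 5)/(-20 + 32)) + a(12)) = √((-2 + ((3 + 5)/(-20 + 32))² + 4*((3 + 5)/(-20 + 32))) - 1/(-132 + 2*12)) = √((-2 + (8/12)² + 4*(8/12)) - 1/(-132 + 24)) = √((-2 + (8*(1/12))² + 4*(8*(1/12))) - 1/(-108)) = √((-2 + (⅔)² + 4*(⅔)) - 1*(-1/108)) = √((-2 + 4/9 + 8/3) + 1/108) = √(10/9 + 1/108) = √(121/108) = 11*√3/18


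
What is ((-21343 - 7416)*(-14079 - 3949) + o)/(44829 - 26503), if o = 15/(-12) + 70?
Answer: 2073869283/73304 ≈ 28291.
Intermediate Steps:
o = 275/4 (o = 15*(-1/12) + 70 = -5/4 + 70 = 275/4 ≈ 68.750)
((-21343 - 7416)*(-14079 - 3949) + o)/(44829 - 26503) = ((-21343 - 7416)*(-14079 - 3949) + 275/4)/(44829 - 26503) = (-28759*(-18028) + 275/4)/18326 = (518467252 + 275/4)*(1/18326) = (2073869283/4)*(1/18326) = 2073869283/73304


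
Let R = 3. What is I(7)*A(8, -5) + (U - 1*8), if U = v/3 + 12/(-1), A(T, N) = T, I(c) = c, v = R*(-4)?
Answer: 32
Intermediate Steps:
v = -12 (v = 3*(-4) = -12)
U = -16 (U = -12/3 + 12/(-1) = -12*1/3 + 12*(-1) = -4 - 12 = -16)
I(7)*A(8, -5) + (U - 1*8) = 7*8 + (-16 - 1*8) = 56 + (-16 - 8) = 56 - 24 = 32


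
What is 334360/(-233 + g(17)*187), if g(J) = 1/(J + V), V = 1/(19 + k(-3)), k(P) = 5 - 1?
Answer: -2016448/1339 ≈ -1505.9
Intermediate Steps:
k(P) = 4
V = 1/23 (V = 1/(19 + 4) = 1/23 ≈ 0.043478)
g(J) = 1/(1/23 + J) (g(J) = 1/(J + 1/23) = 1/(1/23 + J))
334360/(-233 + g(17)*187) = 334360/(-233 + (23/(1 + 23*17))*187) = 334360/(-233 + (23/(1 + 391))*187) = 334360/(-233 + (23/392)*187) = 334360/(-233 + 4301/392) = 334360/(-87035/392) = 334360*(-392/87035) = -2016448/1339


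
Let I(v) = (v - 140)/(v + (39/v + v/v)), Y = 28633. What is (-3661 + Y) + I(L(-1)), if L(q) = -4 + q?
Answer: 1474073/59 ≈ 24984.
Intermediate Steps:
I(v) = (-140 + v)/(1 + v + 39/v) (I(v) = (-140 + v)/(v + (39/v + 1)) = (-140 + v)/(v + (1 + 39/v)) = (-140 + v)/(1 + v + 39/v))
(-3661 + Y) + I(L(-1)) = (-3661 + 28633) + (-4 - 1)*(-140 + (-4 - 1))/(39 + (-4 - 1) + (-4 - 1)**2) = 24972 - 5*(-140 - 5)/(39 - 5 + (-5)**2) = 24972 - 5*(-145)/(39 - 5 + 25) = 24972 - 5*(-145)/59 = 24972 - 5*1/59*(-145) = 24972 + 725/59 = 1474073/59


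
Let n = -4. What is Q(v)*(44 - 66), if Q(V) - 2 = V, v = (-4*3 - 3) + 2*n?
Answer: 462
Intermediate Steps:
v = -23 (v = (-4*3 - 3) + 2*(-4) = (-12 - 3) - 8 = -15 - 8 = -23)
Q(V) = 2 + V
Q(v)*(44 - 66) = (2 - 23)*(44 - 66) = -21*(-22) = 462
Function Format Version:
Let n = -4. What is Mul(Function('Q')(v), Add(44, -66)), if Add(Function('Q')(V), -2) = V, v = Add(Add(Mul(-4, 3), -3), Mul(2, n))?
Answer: 462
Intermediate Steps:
v = -23 (v = Add(Add(Mul(-4, 3), -3), Mul(2, -4)) = Add(Add(-12, -3), -8) = Add(-15, -8) = -23)
Function('Q')(V) = Add(2, V)
Mul(Function('Q')(v), Add(44, -66)) = Mul(Add(2, -23), Add(44, -66)) = Mul(-21, -22) = 462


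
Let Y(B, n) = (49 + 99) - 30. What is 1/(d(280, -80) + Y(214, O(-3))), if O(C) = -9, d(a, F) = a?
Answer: 1/398 ≈ 0.0025126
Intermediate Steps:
Y(B, n) = 118 (Y(B, n) = 148 - 30 = 118)
1/(d(280, -80) + Y(214, O(-3))) = 1/(280 + 118) = 1/398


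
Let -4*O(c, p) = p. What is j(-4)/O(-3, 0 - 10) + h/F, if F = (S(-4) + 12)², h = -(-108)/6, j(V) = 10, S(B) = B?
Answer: 137/32 ≈ 4.2813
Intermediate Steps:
O(c, p) = -p/4
h = 18 (h = -(-108)/6 = -54*(-⅓) = 18)
F = 64 (F = (-4 + 12)² = 8² = 64)
j(-4)/O(-3, 0 - 10) + h/F = 10/((-(0 - 10)/4)) + 18/64 = 10/((-¼*(-10))) + 18*(1/64) = 10/(5/2) + 9/32 = 10*(⅖) + 9/32 = 4 + 9/32 = 137/32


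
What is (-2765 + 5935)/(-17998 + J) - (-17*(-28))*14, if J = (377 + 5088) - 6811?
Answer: -64455793/9672 ≈ -6664.2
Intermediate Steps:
J = -1346 (J = 5465 - 6811 = -1346)
(-2765 + 5935)/(-17998 + J) - (-17*(-28))*14 = (-2765 + 5935)/(-17998 - 1346) - (-17*(-28))*14 = 3170/(-19344) - 476*14 = 3170*(-1/19344) - 1*6664 = -1585/9672 - 6664 = -64455793/9672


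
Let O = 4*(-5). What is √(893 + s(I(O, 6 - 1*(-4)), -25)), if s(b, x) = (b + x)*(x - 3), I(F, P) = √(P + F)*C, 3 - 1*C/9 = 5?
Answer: 3*√(177 + 56*I*√10) ≈ 43.854 + 18.171*I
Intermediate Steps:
C = -18 (C = 27 - 9*5 = 27 - 45 = -18)
O = -20
I(F, P) = -18*√(F + P) (I(F, P) = √(P + F)*(-18) = √(F + P)*(-18) = -18*√(F + P))
s(b, x) = (-3 + x)*(b + x) (s(b, x) = (b + x)*(-3 + x) = (-3 + x)*(b + x))
√(893 + s(I(O, 6 - 1*(-4)), -25)) = √(893 + ((-25)² - (-54)*√(-20 + (6 - 1*(-4))) - 3*(-25) - 18*√(-20 + (6 - 1*(-4)))*(-25))) = √(893 + (625 - (-54)*√(-20 + (6 + 4)) + 75 - 18*√(-20 + (6 + 4))*(-25))) = √(893 + (625 - (-54)*√(-20 + 10) + 75 - 18*√(-20 + 10)*(-25))) = √(893 + (625 - (-54)*√(-10) + 75 - 18*I*√10*(-25))) = √(893 + (625 - (-54)*I*√10 + 75 - 18*I*√10*(-25))) = √(893 + (625 + 54*I*√10 + 75 + 450*I*√10)) = √(893 + (700 + 504*I*√10)) = √(1593 + 504*I*√10)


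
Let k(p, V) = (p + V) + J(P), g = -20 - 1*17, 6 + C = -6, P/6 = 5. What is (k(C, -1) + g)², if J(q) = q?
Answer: 400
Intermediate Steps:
P = 30 (P = 6*5 = 30)
C = -12 (C = -6 - 6 = -12)
g = -37 (g = -20 - 17 = -37)
k(p, V) = 30 + V + p (k(p, V) = (p + V) + 30 = (V + p) + 30 = 30 + V + p)
(k(C, -1) + g)² = ((30 - 1 - 12) - 37)² = (17 - 37)² = (-20)² = 400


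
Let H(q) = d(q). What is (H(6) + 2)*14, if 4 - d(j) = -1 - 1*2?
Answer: 126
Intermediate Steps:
d(j) = 7 (d(j) = 4 - (-1 - 1*2) = 4 - (-1 - 2) = 4 - 1*(-3) = 4 + 3 = 7)
H(q) = 7
(H(6) + 2)*14 = (7 + 2)*14 = 9*14 = 126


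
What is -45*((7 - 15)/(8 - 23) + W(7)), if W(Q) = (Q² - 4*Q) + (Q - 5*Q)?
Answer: 291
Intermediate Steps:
W(Q) = Q² - 8*Q (W(Q) = (Q² - 4*Q) - 4*Q = Q² - 8*Q)
-45*((7 - 15)/(8 - 23) + W(7)) = -45*((7 - 15)/(8 - 23) + 7*(-8 + 7)) = -45*(-8/(-15) + 7*(-1)) = -45*(-8*(-1/15) - 7) = -45*(8/15 - 7) = -45*(-97/15) = 291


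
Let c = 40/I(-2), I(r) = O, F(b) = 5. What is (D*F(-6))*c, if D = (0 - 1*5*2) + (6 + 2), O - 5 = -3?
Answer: -200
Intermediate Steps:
O = 2 (O = 5 - 3 = 2)
I(r) = 2
c = 20 (c = 40/2 = 40*(½) = 20)
D = -2 (D = (0 - 5*2) + 8 = (0 - 10) + 8 = -10 + 8 = -2)
(D*F(-6))*c = -2*5*20 = -10*20 = -200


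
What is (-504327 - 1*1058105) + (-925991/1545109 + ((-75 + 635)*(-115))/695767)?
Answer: -1679671162595642193/1075035853603 ≈ -1.5624e+6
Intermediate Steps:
(-504327 - 1*1058105) + (-925991/1545109 + ((-75 + 635)*(-115))/695767) = (-504327 - 1058105) + (-925991*1/1545109 + (560*(-115))*(1/695767)) = -1562432 + (-925991/1545109 - 64400*1/695767) = -1562432 + (-925991/1545109 - 64400/695767) = -1562432 - 743778999697/1075035853603 = -1679671162595642193/1075035853603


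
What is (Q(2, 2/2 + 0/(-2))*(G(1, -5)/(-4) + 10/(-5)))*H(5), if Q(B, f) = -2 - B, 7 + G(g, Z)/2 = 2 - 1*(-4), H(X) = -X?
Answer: -30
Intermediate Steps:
G(g, Z) = -2 (G(g, Z) = -14 + 2*(2 - 1*(-4)) = -14 + 2*(2 + 4) = -14 + 2*6 = -14 + 12 = -2)
(Q(2, 2/2 + 0/(-2))*(G(1, -5)/(-4) + 10/(-5)))*H(5) = ((-2 - 1*2)*(-2/(-4) + 10/(-5)))*(-1*5) = ((-2 - 2)*(-2*(-¼) + 10*(-⅕)))*(-5) = -4*(½ - 2)*(-5) = -4*(-3/2)*(-5) = 6*(-5) = -30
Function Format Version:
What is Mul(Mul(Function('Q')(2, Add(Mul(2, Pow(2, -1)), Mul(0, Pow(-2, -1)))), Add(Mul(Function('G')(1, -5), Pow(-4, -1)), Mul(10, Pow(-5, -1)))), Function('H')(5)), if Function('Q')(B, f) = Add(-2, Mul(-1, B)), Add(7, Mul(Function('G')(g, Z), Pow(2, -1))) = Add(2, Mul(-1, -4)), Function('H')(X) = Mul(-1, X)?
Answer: -30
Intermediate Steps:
Function('G')(g, Z) = -2 (Function('G')(g, Z) = Add(-14, Mul(2, Add(2, Mul(-1, -4)))) = Add(-14, Mul(2, Add(2, 4))) = Add(-14, Mul(2, 6)) = Add(-14, 12) = -2)
Mul(Mul(Function('Q')(2, Add(Mul(2, Pow(2, -1)), Mul(0, Pow(-2, -1)))), Add(Mul(Function('G')(1, -5), Pow(-4, -1)), Mul(10, Pow(-5, -1)))), Function('H')(5)) = Mul(Mul(Add(-2, Mul(-1, 2)), Add(Mul(-2, Pow(-4, -1)), Mul(10, Pow(-5, -1)))), Mul(-1, 5)) = Mul(Mul(Add(-2, -2), Add(Mul(-2, Rational(-1, 4)), Mul(10, Rational(-1, 5)))), -5) = Mul(Mul(-4, Add(Rational(1, 2), -2)), -5) = Mul(Mul(-4, Rational(-3, 2)), -5) = Mul(6, -5) = -30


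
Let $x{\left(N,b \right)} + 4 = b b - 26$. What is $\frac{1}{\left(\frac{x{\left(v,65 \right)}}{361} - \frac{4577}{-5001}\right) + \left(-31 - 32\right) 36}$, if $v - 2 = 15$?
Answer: $- \frac{1805361}{4071927256} \approx -0.00044337$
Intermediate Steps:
$v = 17$ ($v = 2 + 15 = 17$)
$x{\left(N,b \right)} = -30 + b^{2}$ ($x{\left(N,b \right)} = -4 + \left(b b - 26\right) = -4 + \left(b^{2} - 26\right) = -4 + \left(-26 + b^{2}\right) = -30 + b^{2}$)
$\frac{1}{\left(\frac{x{\left(v,65 \right)}}{361} - \frac{4577}{-5001}\right) + \left(-31 - 32\right) 36} = \frac{1}{\left(\frac{-30 + 65^{2}}{361} - \frac{4577}{-5001}\right) + \left(-31 - 32\right) 36} = \frac{1}{\left(\left(-30 + 4225\right) \frac{1}{361} - - \frac{4577}{5001}\right) - 2268} = \frac{1}{\left(4195 \cdot \frac{1}{361} + \frac{4577}{5001}\right) - 2268} = \frac{1}{\left(\frac{4195}{361} + \frac{4577}{5001}\right) - 2268} = \frac{1}{\frac{22631492}{1805361} - 2268} = \frac{1}{- \frac{4071927256}{1805361}} = - \frac{1805361}{4071927256}$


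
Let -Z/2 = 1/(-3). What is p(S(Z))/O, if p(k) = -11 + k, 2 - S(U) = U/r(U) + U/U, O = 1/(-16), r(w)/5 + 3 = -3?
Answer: 7184/45 ≈ 159.64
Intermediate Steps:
r(w) = -30 (r(w) = -15 + 5*(-3) = -15 - 15 = -30)
O = -1/16 ≈ -0.062500
Z = 2/3 (Z = -2/(-3) = -2*(-1/3) = 2/3 ≈ 0.66667)
S(U) = 1 + U/30 (S(U) = 2 - (U/(-30) + U/U) = 2 - (U*(-1/30) + 1) = 2 - (-U/30 + 1) = 2 - (1 - U/30) = 2 + (-1 + U/30) = 1 + U/30)
p(S(Z))/O = (-11 + (1 + (1/30)*(2/3)))/(-1/16) = (-11 + (1 + 1/45))*(-16) = (-11 + 46/45)*(-16) = -449/45*(-16) = 7184/45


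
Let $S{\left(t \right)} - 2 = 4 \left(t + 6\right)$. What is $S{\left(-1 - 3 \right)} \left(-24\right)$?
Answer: $-240$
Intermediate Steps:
$S{\left(t \right)} = 26 + 4 t$ ($S{\left(t \right)} = 2 + 4 \left(t + 6\right) = 2 + 4 \left(6 + t\right) = 2 + \left(24 + 4 t\right) = 26 + 4 t$)
$S{\left(-1 - 3 \right)} \left(-24\right) = \left(26 + 4 \left(-1 - 3\right)\right) \left(-24\right) = \left(26 + 4 \left(-4\right)\right) \left(-24\right) = \left(26 - 16\right) \left(-24\right) = 10 \left(-24\right) = -240$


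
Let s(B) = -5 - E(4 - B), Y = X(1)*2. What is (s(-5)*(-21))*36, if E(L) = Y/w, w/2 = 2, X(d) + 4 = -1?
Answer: 1890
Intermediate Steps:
X(d) = -5 (X(d) = -4 - 1 = -5)
Y = -10 (Y = -5*2 = -10)
w = 4 (w = 2*2 = 4)
E(L) = -5/2 (E(L) = -10/4 = -10*1/4 = -5/2)
s(B) = -5/2 (s(B) = -5 - 1*(-5/2) = -5 + 5/2 = -5/2)
(s(-5)*(-21))*36 = -5/2*(-21)*36 = (105/2)*36 = 1890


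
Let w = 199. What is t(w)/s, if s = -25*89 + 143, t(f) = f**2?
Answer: -39601/2082 ≈ -19.021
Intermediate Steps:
s = -2082 (s = -2225 + 143 = -2082)
t(w)/s = 199**2/(-2082) = 39601*(-1/2082) = -39601/2082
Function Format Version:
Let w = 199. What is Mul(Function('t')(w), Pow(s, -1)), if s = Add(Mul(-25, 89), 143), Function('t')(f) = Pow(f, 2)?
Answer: Rational(-39601, 2082) ≈ -19.021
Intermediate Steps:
s = -2082 (s = Add(-2225, 143) = -2082)
Mul(Function('t')(w), Pow(s, -1)) = Mul(Pow(199, 2), Pow(-2082, -1)) = Mul(39601, Rational(-1, 2082)) = Rational(-39601, 2082)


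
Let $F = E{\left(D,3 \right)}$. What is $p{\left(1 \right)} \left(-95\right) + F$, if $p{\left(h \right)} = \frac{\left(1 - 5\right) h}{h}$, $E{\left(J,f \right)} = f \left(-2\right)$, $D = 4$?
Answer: $374$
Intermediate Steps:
$E{\left(J,f \right)} = - 2 f$
$p{\left(h \right)} = -4$ ($p{\left(h \right)} = \frac{\left(-4\right) h}{h} = -4$)
$F = -6$ ($F = \left(-2\right) 3 = -6$)
$p{\left(1 \right)} \left(-95\right) + F = \left(-4\right) \left(-95\right) - 6 = 380 - 6 = 374$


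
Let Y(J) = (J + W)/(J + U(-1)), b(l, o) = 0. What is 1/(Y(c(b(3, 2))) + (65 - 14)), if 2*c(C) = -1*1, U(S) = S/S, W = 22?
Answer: 1/94 ≈ 0.010638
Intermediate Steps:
U(S) = 1
c(C) = -1/2 (c(C) = (-1*1)/2 = (1/2)*(-1) = -1/2)
Y(J) = (22 + J)/(1 + J) (Y(J) = (J + 22)/(J + 1) = (22 + J)/(1 + J))
1/(Y(c(b(3, 2))) + (65 - 14)) = 1/((22 - 1/2)/(1 - 1/2) + (65 - 14)) = 1/((43/2)/(1/2) + 51) = 1/(2*(43/2) + 51) = 1/(43 + 51) = 1/94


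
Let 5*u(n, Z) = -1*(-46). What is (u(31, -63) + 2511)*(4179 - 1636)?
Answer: 32044343/5 ≈ 6.4089e+6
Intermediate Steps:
u(n, Z) = 46/5 (u(n, Z) = (-1*(-46))/5 = (⅕)*46 = 46/5)
(u(31, -63) + 2511)*(4179 - 1636) = (46/5 + 2511)*(4179 - 1636) = (12601/5)*2543 = 32044343/5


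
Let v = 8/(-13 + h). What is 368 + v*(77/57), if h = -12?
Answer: 523784/1425 ≈ 367.57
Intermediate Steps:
v = -8/25 (v = 8/(-13 - 12) = 8/(-25) = -1/25*8 = -8/25 ≈ -0.32000)
368 + v*(77/57) = 368 - 616/(25*57) = 368 - 8/25*77/57 = 368 - 616/1425 = 523784/1425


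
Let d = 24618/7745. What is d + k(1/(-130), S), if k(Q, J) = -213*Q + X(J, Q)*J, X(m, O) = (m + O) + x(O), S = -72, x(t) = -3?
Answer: 1088479533/201370 ≈ 5405.4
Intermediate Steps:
d = 24618/7745 (d = 24618*(1/7745) = 24618/7745 ≈ 3.1786)
X(m, O) = -3 + O + m (X(m, O) = (m + O) - 3 = (O + m) - 3 = -3 + O + m)
k(Q, J) = -213*Q + J*(-3 + J + Q) (k(Q, J) = -213*Q + (-3 + Q + J)*J = -213*Q + (-3 + J + Q)*J = -213*Q + J*(-3 + J + Q))
d + k(1/(-130), S) = 24618/7745 + (-213/(-130) - 72*(-3 - 72 + 1/(-130))) = 24618/7745 + (-213*(-1/130) - 72*(-3 - 72 - 1/130)) = 24618/7745 + (213/130 - 72*(-9751/130)) = 24618/7745 + (213/130 + 351036/65) = 24618/7745 + 140457/26 = 1088479533/201370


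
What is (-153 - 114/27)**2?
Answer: 2002225/81 ≈ 24719.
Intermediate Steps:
(-153 - 114/27)**2 = (-153 - 114*1/27)**2 = (-153 - 38/9)**2 = (-1415/9)**2 = 2002225/81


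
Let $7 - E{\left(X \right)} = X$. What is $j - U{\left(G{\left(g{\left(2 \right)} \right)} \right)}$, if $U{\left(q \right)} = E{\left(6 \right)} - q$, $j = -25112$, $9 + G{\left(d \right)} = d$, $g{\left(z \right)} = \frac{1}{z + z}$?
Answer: $- \frac{100487}{4} \approx -25122.0$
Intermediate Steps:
$E{\left(X \right)} = 7 - X$
$g{\left(z \right)} = \frac{1}{2 z}$
$G{\left(d \right)} = -9 + d$
$U{\left(q \right)} = 1 - q$ ($U{\left(q \right)} = \left(7 - 6\right) - q = 1 - q$)
$j - U{\left(G{\left(g{\left(2 \right)} \right)} \right)} = -25112 - \left(1 - \left(-9 + \frac{1}{2 \cdot 2}\right)\right) = -25112 - \left(1 - \left(-9 + \frac{1}{2} \cdot \frac{1}{2}\right)\right) = -25112 - \left(1 - \left(-9 + \frac{1}{4}\right)\right) = -25112 - \left(1 - - \frac{35}{4}\right) = -25112 - \left(1 + \frac{35}{4}\right) = -25112 - \frac{39}{4} = - \frac{100487}{4}$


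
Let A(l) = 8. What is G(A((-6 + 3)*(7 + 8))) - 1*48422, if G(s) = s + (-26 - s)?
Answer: -48448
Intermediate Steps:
G(s) = -26
G(A((-6 + 3)*(7 + 8))) - 1*48422 = -26 - 1*48422 = -26 - 48422 = -48448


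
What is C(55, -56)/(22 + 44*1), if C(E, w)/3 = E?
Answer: 5/2 ≈ 2.5000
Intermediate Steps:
C(E, w) = 3*E
C(55, -56)/(22 + 44*1) = (3*55)/(22 + 44*1) = 165/(22 + 44) = 165/66 = 165*(1/66) = 5/2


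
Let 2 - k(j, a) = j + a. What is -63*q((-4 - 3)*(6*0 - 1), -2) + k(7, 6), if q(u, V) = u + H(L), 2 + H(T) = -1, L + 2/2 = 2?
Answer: -263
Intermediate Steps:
L = 1 (L = -1 + 2 = 1)
H(T) = -3 (H(T) = -2 - 1 = -3)
q(u, V) = -3 + u (q(u, V) = u - 3 = -3 + u)
k(j, a) = 2 - a - j (k(j, a) = 2 - (j + a) = 2 - (a + j) = 2 + (-a - j) = 2 - a - j)
-63*q((-4 - 3)*(6*0 - 1), -2) + k(7, 6) = -63*(-3 + (-4 - 3)*(6*0 - 1)) + (2 - 1*6 - 1*7) = -63*(-3 - 7*(0 - 1)) + (2 - 6 - 7) = -63*(-3 - 7*(-1)) - 11 = -63*(-3 + 7) - 11 = -63*4 - 11 = -252 - 11 = -263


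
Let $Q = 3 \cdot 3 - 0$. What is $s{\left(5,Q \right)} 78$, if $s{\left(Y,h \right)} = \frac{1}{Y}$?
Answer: $\frac{78}{5} \approx 15.6$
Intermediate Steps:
$Q = 9$ ($Q = 9 + 0 = 9$)
$s{\left(5,Q \right)} 78 = \frac{1}{5} \cdot 78 = \frac{78}{5}$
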